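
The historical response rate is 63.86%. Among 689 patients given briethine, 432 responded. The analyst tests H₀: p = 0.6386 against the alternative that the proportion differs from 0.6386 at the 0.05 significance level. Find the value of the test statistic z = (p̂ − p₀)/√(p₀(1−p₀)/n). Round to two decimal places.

z = -0.63

p̂ = 432/689 ≈ 0.6270.
Standard error under H₀: √(0.6386×0.3614/689) = 0.0183.
z = (0.6270 − 0.6386)/0.0183 = -0.0116/0.0183 = -0.63.
Two-sided p-value ≈ 2·Φ(−0.634) = 0.5260. With α = 0.05, fail to reject H₀.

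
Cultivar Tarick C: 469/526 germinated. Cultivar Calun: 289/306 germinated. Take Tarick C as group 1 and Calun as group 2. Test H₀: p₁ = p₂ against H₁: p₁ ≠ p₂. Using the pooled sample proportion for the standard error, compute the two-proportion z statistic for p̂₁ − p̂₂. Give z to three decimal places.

z = -2.580

p̂₁ = 469/526 ≈ 0.89163, p̂₂ = 289/306 ≈ 0.94444.
Pooled p̂ = (469+289)/(526+306) = 758/832 = 0.91106.
SE = √(p̂(1−p̂)(1/n₁+1/n₂)) = √(0.91106·0.08894·0.00516911) = √(0.000418861) = 0.02047.
z = (0.89163 − 0.94444)/0.02047 = -0.05281/0.02047 = -2.580.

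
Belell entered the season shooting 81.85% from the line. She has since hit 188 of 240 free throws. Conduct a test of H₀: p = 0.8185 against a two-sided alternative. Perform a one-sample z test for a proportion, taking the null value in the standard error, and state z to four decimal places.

p̂ = 188/240 = 0.783333.
Standard error under H₀: √(0.8185×0.1815/240) = 0.024880.
z = (0.783333 − 0.8185)/0.024880 = -0.035167/0.024880 = -1.4135.

z = -1.4135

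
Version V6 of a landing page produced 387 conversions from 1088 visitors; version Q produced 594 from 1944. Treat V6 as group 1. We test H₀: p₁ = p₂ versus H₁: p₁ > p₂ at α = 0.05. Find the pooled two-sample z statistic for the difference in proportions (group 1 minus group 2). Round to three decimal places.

z = 2.831

p̂₁ = 387/1088 = 0.35570, p̂₂ = 594/1944 = 0.30556.
Pooled p̂ = (387+594)/(1088+1944) = 981/3032 = 0.32355.
SE = √(p̂(1−p̂)(1/n₁+1/n₂)) = √(0.32355·0.67645·0.00143352) = √(0.000313748) = 0.01771.
z = (0.35570 − 0.30556)/0.01771 = 0.05014/0.01771 = 2.831.
p-value = P(Z > 2.831) ≈ 0.0023. With α = 0.05, reject H₀.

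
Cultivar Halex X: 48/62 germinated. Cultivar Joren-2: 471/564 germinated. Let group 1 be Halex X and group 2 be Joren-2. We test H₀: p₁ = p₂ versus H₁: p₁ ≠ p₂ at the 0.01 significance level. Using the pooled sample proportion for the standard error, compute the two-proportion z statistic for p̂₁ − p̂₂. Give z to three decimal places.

p̂₁ = 48/62 ≈ 0.77419, p̂₂ = 471/564 ≈ 0.83511.
Pooled p̂ = (48+471)/(62+564) = 519/626 = 0.82907.
SE = √(0.141711 × 0.0179021) = 0.05037.
z = (0.77419 − 0.83511)/0.05037 = -0.06092/0.05037 = -1.209.
p-value = 2·P(Z > 1.209) ≈ 0.2265. With α = 0.01, fail to reject H₀.

z = -1.209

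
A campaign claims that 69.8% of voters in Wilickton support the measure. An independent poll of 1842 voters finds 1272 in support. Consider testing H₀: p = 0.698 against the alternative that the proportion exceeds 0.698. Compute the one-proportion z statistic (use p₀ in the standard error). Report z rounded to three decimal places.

z = -0.696

p̂ = 1272/1842 = 0.69055.
Under H₀, SE = √(0.698·0.302/1842) = √(0.000114439) = 0.01070.
z = (0.69055 − 0.698)/0.01070 = -0.00745/0.01070 = -0.696.
p-value = P(Z > -0.696) ≈ 0.7568.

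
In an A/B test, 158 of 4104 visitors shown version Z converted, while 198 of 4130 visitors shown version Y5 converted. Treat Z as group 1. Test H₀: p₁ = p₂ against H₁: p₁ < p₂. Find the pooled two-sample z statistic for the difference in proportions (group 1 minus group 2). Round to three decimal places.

p̂₁ = 158/4104 = 0.038499, p̂₂ = 198/4130 = 0.047942.
Pooled p̂ = (158+198)/(4104+4130) = 356/8234 = 0.043235.
SE = √(p̂(1−p̂)(1/n₁+1/n₂)) = √(0.043235·0.956765·0.000485795) = √(2.00954e-05) = 0.004483.
z = (0.038499 − 0.047942)/0.004483 = -0.009443/0.004483 = -2.106.
p-value = P(Z < -2.106) ≈ 0.0176.

z = -2.106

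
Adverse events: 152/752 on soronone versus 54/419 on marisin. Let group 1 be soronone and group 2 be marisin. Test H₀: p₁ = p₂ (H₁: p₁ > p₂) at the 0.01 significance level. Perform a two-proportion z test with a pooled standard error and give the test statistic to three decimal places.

z = 3.156

p̂₁ = 152/752 ≈ 0.20213, p̂₂ = 54/419 ≈ 0.12888.
Pooled p̂ = (152+54)/(752+419) = 206/1171 = 0.17592.
SE = √(0.144971 × 0.00371642) = 0.02321.
z = (0.20213 − 0.12888)/0.02321 = 0.07325/0.02321 = 3.156.
p-value = P(Z > 3.156) ≈ 0.0008, so at α = 0.01 we reject H₀.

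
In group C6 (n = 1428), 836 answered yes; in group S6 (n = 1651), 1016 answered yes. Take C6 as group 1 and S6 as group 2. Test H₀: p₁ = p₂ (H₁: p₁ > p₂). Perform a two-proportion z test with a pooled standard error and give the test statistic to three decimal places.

p̂₁ = 836/1428 = 0.58543, p̂₂ = 1016/1651 = 0.61538.
Pooled p̂ = (836+1016)/(1428+1651) = 1852/3079 = 0.60149.
SE = √(0.239699 × 0.00130597) = 0.01769.
z = (0.58543 − 0.61538)/0.01769 = -0.02995/0.01769 = -1.693.

z = -1.693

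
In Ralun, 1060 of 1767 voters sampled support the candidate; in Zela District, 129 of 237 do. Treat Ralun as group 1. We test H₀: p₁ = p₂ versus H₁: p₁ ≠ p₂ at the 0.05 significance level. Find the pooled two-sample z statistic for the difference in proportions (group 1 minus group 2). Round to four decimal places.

p̂₁ = 1060/1767 = 0.5998868, p̂₂ = 129/237 = 0.5443038.
Pooled p̂ = (1060+129)/(1767+237) = 1189/2004 = 0.5933134.
SE = √(0.241293 × 0.00478534) = 0.0339804.
z = (0.5998868 − 0.5443038)/0.0339804 = 0.0555830/0.0339804 = 1.6357.
p-value = 2·P(Z > 1.636) ≈ 0.1019. With α = 0.05, fail to reject H₀.

z = 1.6357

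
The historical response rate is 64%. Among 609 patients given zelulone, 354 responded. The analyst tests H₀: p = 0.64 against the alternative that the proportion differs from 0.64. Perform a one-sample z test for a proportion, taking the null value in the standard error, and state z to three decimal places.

z = -3.019

p̂ = 354/609 = 0.58128.
Under H₀, SE = √(0.64·0.36/609) = √(0.000378325) = 0.01945.
z = (0.58128 − 0.64)/0.01945 = -0.05872/0.01945 = -3.019.
p-value = 2·P(Z > 3.019) ≈ 0.0025.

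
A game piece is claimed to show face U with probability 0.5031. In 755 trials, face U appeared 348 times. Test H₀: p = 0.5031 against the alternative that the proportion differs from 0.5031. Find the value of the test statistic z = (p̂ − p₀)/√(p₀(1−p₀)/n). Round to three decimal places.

z = -2.318

p̂ = 348/755 = 0.460927.
Under H₀, SE = √(0.5031·0.4969/755) = √(0.000331113) = 0.018197.
z = (0.460927 − 0.5031)/0.018197 = -0.042173/0.018197 = -2.318.
Two-sided p-value ≈ 2·Φ(−2.318) = 0.0205.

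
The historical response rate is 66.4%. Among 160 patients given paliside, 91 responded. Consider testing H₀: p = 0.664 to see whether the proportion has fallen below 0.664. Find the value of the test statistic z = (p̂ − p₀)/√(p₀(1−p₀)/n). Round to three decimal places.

p̂ = 91/160 = 0.56875.
SE = √(p₀(1−p₀)/n) = √(0.2231/160) = 0.03734.
z = (0.56875 − 0.664)/0.03734 = -0.09525/0.03734 = -2.551.
p-value = P(Z < -2.551) ≈ 0.0054.

z = -2.551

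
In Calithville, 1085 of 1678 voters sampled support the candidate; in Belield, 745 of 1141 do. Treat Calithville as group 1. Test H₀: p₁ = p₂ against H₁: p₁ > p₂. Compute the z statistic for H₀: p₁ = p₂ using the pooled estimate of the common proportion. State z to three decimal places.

p̂₁ = 1085/1678 = 0.64660, p̂₂ = 745/1141 = 0.65294.
Pooled p̂ = (1085+745)/(1678+1141) = 1830/2819 = 0.64917.
SE = √(0.227749 × 0.00147237) = 0.01831.
z = (0.64660 − 0.65294)/0.01831 = -0.00634/0.01831 = -0.346.

z = -0.346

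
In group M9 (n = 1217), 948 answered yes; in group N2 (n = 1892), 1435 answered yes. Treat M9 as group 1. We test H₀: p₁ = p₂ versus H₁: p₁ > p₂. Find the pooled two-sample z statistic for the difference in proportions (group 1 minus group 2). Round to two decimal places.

p̂₁ = 948/1217 ≈ 0.7790, p̂₂ = 1435/1892 ≈ 0.7585.
Pooled p̂ = (948+1435)/(1217+1892) = 2383/3109 = 0.7665.
SE = √(0.178986 × 0.00135023) = 0.0155.
z = (0.7790 − 0.7585)/0.0155 = 0.0205/0.0155 = 1.32.
p-value = P(Z > 1.319) ≈ 0.0936.

z = 1.32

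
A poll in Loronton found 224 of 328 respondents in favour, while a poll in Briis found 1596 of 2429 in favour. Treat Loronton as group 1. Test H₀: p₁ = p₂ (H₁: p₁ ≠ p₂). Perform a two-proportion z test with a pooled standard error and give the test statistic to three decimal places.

p̂₁ = 224/328 ≈ 0.682927, p̂₂ = 1596/2429 ≈ 0.657061.
Pooled p̂ = (224+1596)/(328+2429) = 1820/2757 = 0.660138.
SE = √(p̂(1−p̂)(1/n₁+1/n₂)) = √(0.660138·0.339862·0.00346047) = √(0.000776377) = 0.027864.
z = (0.682927 − 0.657061)/0.027864 = 0.025866/0.027864 = 0.928.
p-value = 2·P(Z > 0.928) ≈ 0.3532.

z = 0.928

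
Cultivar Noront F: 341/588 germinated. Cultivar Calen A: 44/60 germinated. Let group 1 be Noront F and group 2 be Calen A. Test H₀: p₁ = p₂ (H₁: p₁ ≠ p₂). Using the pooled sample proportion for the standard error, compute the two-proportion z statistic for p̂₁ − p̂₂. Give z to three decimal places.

p̂₁ = 341/588 ≈ 0.57993, p̂₂ = 44/60 ≈ 0.73333.
Pooled p̂ = (341+44)/(588+60) = 385/648 = 0.59414.
SE = √(0.241138 × 0.0183673) = 0.06655.
z = (0.57993 − 0.73333)/0.06655 = -0.15340/0.06655 = -2.305.

z = -2.305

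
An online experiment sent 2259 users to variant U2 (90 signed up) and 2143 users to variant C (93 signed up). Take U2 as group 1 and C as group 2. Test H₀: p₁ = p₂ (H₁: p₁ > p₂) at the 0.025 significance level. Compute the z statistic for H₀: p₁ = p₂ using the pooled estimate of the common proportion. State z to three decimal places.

p̂₁ = 90/2259 = 0.03984, p̂₂ = 93/2143 = 0.04340.
Pooled p̂ = (90+93)/(2259+2143) = 183/4402 = 0.04157.
SE = √(p̂(1−p̂)(1/n₁+1/n₂)) = √(0.04157·0.95843·0.000909309) = √(3.62303e-05) = 0.00602.
z = (0.03984 − 0.04340)/0.00602 = -0.00356/0.00602 = -0.591.
p-value = P(Z > -0.591) ≈ 0.7227. With α = 0.025, fail to reject H₀.

z = -0.591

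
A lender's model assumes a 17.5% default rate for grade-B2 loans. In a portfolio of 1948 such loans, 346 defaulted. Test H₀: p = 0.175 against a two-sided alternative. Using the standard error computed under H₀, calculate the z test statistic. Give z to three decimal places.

z = 0.304

p̂ = 346/1948 = 0.17762.
Under H₀, SE = √(0.175·0.825/1948) = √(7.41145e-05) = 0.00861.
z = (0.17762 − 0.175)/0.00861 = 0.00262/0.00861 = 0.304.
Two-sided p-value ≈ 2·Φ(−0.304) = 0.7610.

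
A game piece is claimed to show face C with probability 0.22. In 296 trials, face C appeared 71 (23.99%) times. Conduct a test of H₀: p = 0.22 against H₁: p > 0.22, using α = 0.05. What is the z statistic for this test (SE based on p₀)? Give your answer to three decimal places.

p̂ = 71/296 ≈ 0.23986.
SE = √(p₀(1−p₀)/n) = √(0.1716/296) = 0.02408.
z = (0.23986 − 0.22)/0.02408 = 0.01986/0.02408 = 0.825.
p-value = P(Z > 0.825) ≈ 0.2047; since p > α = 0.05, fail to reject H₀.

z = 0.825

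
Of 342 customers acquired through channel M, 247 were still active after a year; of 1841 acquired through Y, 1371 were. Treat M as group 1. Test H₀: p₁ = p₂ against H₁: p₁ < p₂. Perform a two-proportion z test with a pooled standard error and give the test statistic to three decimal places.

z = -0.872

p̂₁ = 247/342 = 0.72222, p̂₂ = 1371/1841 = 0.74470.
Pooled p̂ = (247+1371)/(342+1841) = 1618/2183 = 0.74118.
SE = √(p̂(1−p̂)(1/n₁+1/n₂)) = √(0.74118·0.25882·0.00346716) = √(0.00066511) = 0.02579.
z = (0.72222 − 0.74470)/0.02579 = -0.02248/0.02579 = -0.872.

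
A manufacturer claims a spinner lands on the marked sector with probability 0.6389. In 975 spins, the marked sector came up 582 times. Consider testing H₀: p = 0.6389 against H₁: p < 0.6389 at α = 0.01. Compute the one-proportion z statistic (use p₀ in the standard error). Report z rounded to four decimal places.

p̂ = 582/975 = 0.5969231.
Under H₀, SE = √(0.6389·0.3611/975) = √(0.000236622) = 0.0153825.
z = (0.5969231 − 0.6389)/0.0153825 = -0.0419769/0.0153825 = -2.7289.
p-value = P(Z < -2.729) ≈ 0.0032; since p < α = 0.01, reject H₀.

z = -2.7289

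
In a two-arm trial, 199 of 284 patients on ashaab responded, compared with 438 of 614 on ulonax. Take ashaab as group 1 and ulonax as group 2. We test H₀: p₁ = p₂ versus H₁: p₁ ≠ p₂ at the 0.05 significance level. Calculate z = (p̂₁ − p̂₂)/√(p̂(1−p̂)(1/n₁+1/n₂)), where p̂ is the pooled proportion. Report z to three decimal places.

z = -0.388

p̂₁ = 199/284 = 0.700704, p̂₂ = 438/614 = 0.713355.
Pooled p̂ = (199+438)/(284+614) = 637/898 = 0.709354.
SE = √(0.206171 × 0.00514979) = 0.032584.
z = (0.700704 − 0.713355)/0.032584 = -0.012651/0.032584 = -0.388.
Two-sided p-value ≈ 2·Φ(−0.388) = 0.6978. With α = 0.05, fail to reject H₀.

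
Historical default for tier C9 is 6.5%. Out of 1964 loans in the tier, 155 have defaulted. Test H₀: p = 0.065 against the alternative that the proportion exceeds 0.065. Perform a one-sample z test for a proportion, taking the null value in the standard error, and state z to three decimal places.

p̂ = 155/1964 = 0.078921.
SE = √(p₀(1−p₀)/n) = √(0.060775/1964) = 0.005563.
z = (0.078921 − 0.065)/0.005563 = 0.013921/0.005563 = 2.502.

z = 2.502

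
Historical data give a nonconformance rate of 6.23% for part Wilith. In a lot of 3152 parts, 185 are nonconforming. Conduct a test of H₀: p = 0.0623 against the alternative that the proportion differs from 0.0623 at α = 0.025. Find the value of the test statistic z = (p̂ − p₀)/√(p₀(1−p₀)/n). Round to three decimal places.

p̂ = 185/3152 ≈ 0.05869.
Under H₀, SE = √(0.0623·0.9377/3152) = √(1.85339e-05) = 0.00431.
z = (0.05869 − 0.0623)/0.00431 = -0.00361/0.00431 = -0.838.
Two-sided p-value ≈ 2·Φ(−0.838) = 0.4021; since p > α = 0.025, fail to reject H₀.

z = -0.838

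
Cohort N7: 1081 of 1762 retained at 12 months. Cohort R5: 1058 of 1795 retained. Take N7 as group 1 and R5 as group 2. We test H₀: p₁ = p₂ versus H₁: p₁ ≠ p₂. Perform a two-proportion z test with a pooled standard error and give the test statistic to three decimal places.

z = 1.467

p̂₁ = 1081/1762 = 0.61351, p̂₂ = 1058/1795 = 0.58942.
Pooled p̂ = (1081+1058)/(1762+1795) = 2139/3557 = 0.60135.
SE = √(p̂(1−p̂)(1/n₁+1/n₂)) = √(0.60135·0.39865·0.00112464) = √(0.000269608) = 0.01642.
z = (0.61351 − 0.58942)/0.01642 = 0.02409/0.01642 = 1.467.
p-value = 2·P(Z > 1.467) ≈ 0.1423.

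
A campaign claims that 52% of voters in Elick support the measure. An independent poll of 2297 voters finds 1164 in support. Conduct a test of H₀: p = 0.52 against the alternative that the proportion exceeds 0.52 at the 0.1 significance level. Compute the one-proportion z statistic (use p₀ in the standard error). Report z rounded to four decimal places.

z = -1.2713

p̂ = 1164/2297 ≈ 0.506748.
SE = √(p₀(1−p₀)/n) = √(0.2496/2297) = 0.010424.
z = (0.506748 − 0.52)/0.010424 = -0.013252/0.010424 = -1.2713.
p-value = P(Z > -1.271) ≈ 0.8982; since p > α = 0.1, fail to reject H₀.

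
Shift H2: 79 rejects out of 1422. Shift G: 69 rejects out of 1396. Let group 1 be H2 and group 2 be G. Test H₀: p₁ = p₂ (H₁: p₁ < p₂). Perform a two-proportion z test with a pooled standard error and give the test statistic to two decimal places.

p̂₁ = 79/1422 = 0.05556, p̂₂ = 69/1396 = 0.04943.
Pooled p̂ = (79+69)/(1422+1396) = 148/2818 = 0.05252.
SE = √(p̂(1−p̂)(1/n₁+1/n₂)) = √(0.05252·0.94748·0.00141957) = √(7.06394e-05) = 0.00840.
z = (0.05556 − 0.04943)/0.00840 = 0.00613/0.00840 = 0.73.
p-value = P(Z < 0.729) ≈ 0.7671.

z = 0.73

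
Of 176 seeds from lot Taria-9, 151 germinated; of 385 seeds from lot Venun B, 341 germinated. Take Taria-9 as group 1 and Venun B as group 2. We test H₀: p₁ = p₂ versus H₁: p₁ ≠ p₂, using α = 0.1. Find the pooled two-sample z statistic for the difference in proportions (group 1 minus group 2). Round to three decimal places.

p̂₁ = 151/176 = 0.85795, p̂₂ = 341/385 = 0.88571.
Pooled p̂ = (151+341)/(176+385) = 492/561 = 0.87701.
SE = √(p̂(1−p̂)(1/n₁+1/n₂)) = √(0.87701·0.12299·0.00827922) = √(0.000893054) = 0.02988.
z = (0.85795 − 0.88571)/0.02988 = -0.02776/0.02988 = -0.929.
Two-sided p-value ≈ 2·Φ(−0.929) = 0.3529. With α = 0.1, fail to reject H₀.

z = -0.929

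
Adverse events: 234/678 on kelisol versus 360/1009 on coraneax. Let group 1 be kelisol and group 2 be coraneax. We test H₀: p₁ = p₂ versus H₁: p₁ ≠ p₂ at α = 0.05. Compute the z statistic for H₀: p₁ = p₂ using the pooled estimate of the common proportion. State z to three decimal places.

z = -0.491

p̂₁ = 234/678 ≈ 0.345133, p̂₂ = 360/1009 ≈ 0.356789.
Pooled p̂ = (234+360)/(678+1009) = 594/1687 = 0.352104.
SE = √(0.228127 × 0.00246601) = 0.023718.
z = (0.345133 − 0.356789)/0.023718 = -0.011656/0.023718 = -0.491.
p-value = 2·P(Z > 0.491) ≈ 0.6231, so at α = 0.05 we fail to reject H₀.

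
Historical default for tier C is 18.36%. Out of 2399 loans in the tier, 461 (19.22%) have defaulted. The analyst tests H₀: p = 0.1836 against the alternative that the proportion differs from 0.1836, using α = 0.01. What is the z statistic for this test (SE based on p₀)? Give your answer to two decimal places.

z = 1.08

p̂ = 461/2399 ≈ 0.19216.
Standard error under H₀: √(0.1836×0.8164/2399) = 0.00790.
z = (0.19216 − 0.1836)/0.00790 = 0.00856/0.00790 = 1.08.
p-value = 2·P(Z > 1.083) ≈ 0.2786. With α = 0.01, fail to reject H₀.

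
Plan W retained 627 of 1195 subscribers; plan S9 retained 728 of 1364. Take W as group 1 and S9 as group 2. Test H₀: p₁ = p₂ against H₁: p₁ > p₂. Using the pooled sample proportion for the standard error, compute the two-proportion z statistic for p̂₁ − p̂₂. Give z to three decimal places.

z = -0.457

p̂₁ = 627/1195 = 0.52469, p̂₂ = 728/1364 = 0.53372.
Pooled p̂ = (627+728)/(1195+1364) = 1355/2559 = 0.52950.
SE = √(p̂(1−p̂)(1/n₁+1/n₂)) = √(0.52950·0.47050·0.00156996) = √(0.000391123) = 0.01978.
z = (0.52469 − 0.53372)/0.01978 = -0.00903/0.01978 = -0.457.
p-value = P(Z > -0.457) ≈ 0.6762.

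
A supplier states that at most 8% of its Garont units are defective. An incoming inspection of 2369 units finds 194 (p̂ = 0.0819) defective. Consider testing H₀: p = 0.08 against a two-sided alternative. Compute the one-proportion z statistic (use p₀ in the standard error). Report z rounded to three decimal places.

p̂ = 194/2369 = 0.08189.
Standard error under H₀: √(0.08×0.92/2369) = 0.00557.
z = (0.08189 − 0.08)/0.00557 = 0.00189/0.00557 = 0.339.
p-value = 2·P(Z > 0.339) ≈ 0.7344.

z = 0.339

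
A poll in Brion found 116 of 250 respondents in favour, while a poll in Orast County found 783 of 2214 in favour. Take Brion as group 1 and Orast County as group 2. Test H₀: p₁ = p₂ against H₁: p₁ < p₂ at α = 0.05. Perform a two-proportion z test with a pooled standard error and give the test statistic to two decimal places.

z = 3.44

p̂₁ = 116/250 ≈ 0.4640, p̂₂ = 783/2214 ≈ 0.3537.
Pooled p̂ = (116+783)/(250+2214) = 899/2464 = 0.3649.
SE = √(0.231736 × 0.00445167) = 0.0321.
z = (0.4640 − 0.3537)/0.0321 = 0.1103/0.0321 = 3.44.
p-value = P(Z < 3.435) ≈ 0.9997, so at α = 0.05 we fail to reject H₀.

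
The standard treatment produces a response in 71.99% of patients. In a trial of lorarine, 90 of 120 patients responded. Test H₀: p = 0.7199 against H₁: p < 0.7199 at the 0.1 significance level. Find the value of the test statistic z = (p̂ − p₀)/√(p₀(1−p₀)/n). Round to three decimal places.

z = 0.734

p̂ = 90/120 = 0.75000.
Standard error under H₀: √(0.7199×0.2801/120) = 0.04099.
z = (0.75000 − 0.7199)/0.04099 = 0.03010/0.04099 = 0.734.
p-value = P(Z < 0.734) ≈ 0.7686. With α = 0.1, fail to reject H₀.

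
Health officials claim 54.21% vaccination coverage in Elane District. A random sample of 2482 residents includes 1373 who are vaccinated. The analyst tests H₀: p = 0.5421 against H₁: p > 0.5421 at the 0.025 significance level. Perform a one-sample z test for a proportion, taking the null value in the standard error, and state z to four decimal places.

p̂ = 1373/2482 ≈ 0.553183.
Standard error under H₀: √(0.5421×0.4579/2482) = 0.010001.
z = (0.553183 − 0.5421)/0.010001 = 0.011083/0.010001 = 1.1082.
p-value = P(Z > 1.108) ≈ 0.1339, so at α = 0.025 we fail to reject H₀.

z = 1.1082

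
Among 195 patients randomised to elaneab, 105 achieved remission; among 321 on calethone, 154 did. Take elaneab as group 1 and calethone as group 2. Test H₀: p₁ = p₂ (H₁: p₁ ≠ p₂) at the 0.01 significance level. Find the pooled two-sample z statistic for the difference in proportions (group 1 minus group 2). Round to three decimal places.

z = 1.293

p̂₁ = 105/195 ≈ 0.53846, p̂₂ = 154/321 ≈ 0.47975.
Pooled p̂ = (105+154)/(195+321) = 259/516 = 0.50194.
SE = √(0.249996 × 0.00824347) = 0.04540.
z = (0.53846 − 0.47975)/0.04540 = 0.05871/0.04540 = 1.293.
Two-sided p-value ≈ 2·Φ(−1.293) = 0.1959. With α = 0.01, fail to reject H₀.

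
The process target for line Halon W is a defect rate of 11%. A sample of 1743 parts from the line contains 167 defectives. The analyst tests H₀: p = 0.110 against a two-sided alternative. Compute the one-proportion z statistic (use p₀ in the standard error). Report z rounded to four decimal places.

p̂ = 167/1743 = 0.0958118.
Under H₀, SE = √(0.11·0.89/1743) = √(5.61675e-05) = 0.0074945.
z = (0.0958118 − 0.11)/0.0074945 = -0.0141882/0.0074945 = -1.8931.
p-value = 2·P(Z > 1.893) ≈ 0.0583.

z = -1.8931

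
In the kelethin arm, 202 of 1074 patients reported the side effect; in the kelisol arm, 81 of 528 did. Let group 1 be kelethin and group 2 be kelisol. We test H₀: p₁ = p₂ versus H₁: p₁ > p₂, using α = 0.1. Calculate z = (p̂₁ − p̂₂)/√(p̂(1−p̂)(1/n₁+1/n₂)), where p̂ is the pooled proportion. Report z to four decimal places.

p̂₁ = 202/1074 ≈ 0.188082, p̂₂ = 81/528 ≈ 0.153409.
Pooled p̂ = (202+81)/(1074+528) = 283/1602 = 0.176654.
SE = √(0.145447 × 0.00282504) = 0.020271.
z = (0.188082 − 0.153409)/0.020271 = 0.034673/0.020271 = 1.7105.
p-value = P(Z > 1.711) ≈ 0.0436; since p < α = 0.1, reject H₀.

z = 1.7105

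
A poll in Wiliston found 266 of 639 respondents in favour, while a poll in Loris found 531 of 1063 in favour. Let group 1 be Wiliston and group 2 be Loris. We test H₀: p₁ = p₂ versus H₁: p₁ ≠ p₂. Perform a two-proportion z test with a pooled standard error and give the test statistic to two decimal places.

z = -3.33

p̂₁ = 266/639 = 0.4163, p̂₂ = 531/1063 = 0.4995.
Pooled p̂ = (266+531)/(639+1063) = 797/1702 = 0.4683.
SE = √(p̂(1−p̂)(1/n₁+1/n₂)) = √(0.4683·0.5317·0.00250568) = √(0.000623897) = 0.0250.
z = (0.4163 − 0.4995)/0.0250 = -0.0832/0.0250 = -3.33.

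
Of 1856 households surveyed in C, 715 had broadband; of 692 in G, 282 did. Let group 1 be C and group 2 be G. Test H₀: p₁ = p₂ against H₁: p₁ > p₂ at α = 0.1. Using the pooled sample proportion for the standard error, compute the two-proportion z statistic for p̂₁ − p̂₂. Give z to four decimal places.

z = -1.0248

p̂₁ = 715/1856 = 0.385237, p̂₂ = 282/692 = 0.407514.
Pooled p̂ = (715+282)/(1856+692) = 997/2548 = 0.391287.
SE = √(0.238182 × 0.00198388) = 0.021738.
z = (0.385237 − 0.407514)/0.021738 = -0.022277/0.021738 = -1.0248.
p-value = P(Z > -1.025) ≈ 0.8473; since p > α = 0.1, fail to reject H₀.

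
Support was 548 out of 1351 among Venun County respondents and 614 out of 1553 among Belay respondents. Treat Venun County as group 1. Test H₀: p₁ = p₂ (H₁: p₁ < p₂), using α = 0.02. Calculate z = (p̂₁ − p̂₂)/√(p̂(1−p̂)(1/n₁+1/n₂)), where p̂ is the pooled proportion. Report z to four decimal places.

p̂₁ = 548/1351 = 0.405625, p̂₂ = 614/1553 = 0.395364.
Pooled p̂ = (548+614)/(1351+1553) = 1162/2904 = 0.400138.
SE = √(0.240028 × 0.00138411) = 0.018227.
z = (0.405625 − 0.395364)/0.018227 = 0.010261/0.018227 = 0.5630.
p-value = P(Z < 0.563) ≈ 0.7133. With α = 0.02, fail to reject H₀.

z = 0.5630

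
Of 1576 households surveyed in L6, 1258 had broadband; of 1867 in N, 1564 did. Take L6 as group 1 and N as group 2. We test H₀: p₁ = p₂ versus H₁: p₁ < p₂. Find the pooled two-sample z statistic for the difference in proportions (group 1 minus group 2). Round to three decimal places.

z = -3.002

p̂₁ = 1258/1576 = 0.798223, p̂₂ = 1564/1867 = 0.837708.
Pooled p̂ = (1258+1564)/(1576+1867) = 2822/3443 = 0.819634.
SE = √(0.147834 × 0.00117014) = 0.013152.
z = (0.798223 − 0.837708)/0.013152 = -0.039485/0.013152 = -3.002.
p-value = P(Z < -3.002) ≈ 0.0013.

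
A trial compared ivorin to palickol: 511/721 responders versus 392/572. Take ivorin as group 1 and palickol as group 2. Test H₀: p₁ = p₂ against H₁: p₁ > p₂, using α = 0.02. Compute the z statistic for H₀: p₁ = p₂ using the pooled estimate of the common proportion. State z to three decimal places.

p̂₁ = 511/721 = 0.708738, p̂₂ = 392/572 = 0.685315.
Pooled p̂ = (511+392)/(721+572) = 903/1293 = 0.698376.
SE = √(0.210647 × 0.00313521) = 0.025699.
z = (0.708738 − 0.685315)/0.025699 = 0.023423/0.025699 = 0.911.
p-value = P(Z > 0.911) ≈ 0.1810; since p > α = 0.02, fail to reject H₀.

z = 0.911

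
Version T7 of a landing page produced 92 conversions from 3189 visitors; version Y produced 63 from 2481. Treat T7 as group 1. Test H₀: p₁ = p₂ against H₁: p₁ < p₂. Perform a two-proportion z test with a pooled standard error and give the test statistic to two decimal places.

p̂₁ = 92/3189 = 0.02885, p̂₂ = 63/2481 = 0.02539.
Pooled p̂ = (92+63)/(3189+2481) = 155/5670 = 0.02734.
SE = √(0.0265896 × 0.000716641) = 0.00437.
z = (0.02885 − 0.02539)/0.00437 = 0.00346/0.00437 = 0.79.
p-value = P(Z < 0.792) ≈ 0.7857.

z = 0.79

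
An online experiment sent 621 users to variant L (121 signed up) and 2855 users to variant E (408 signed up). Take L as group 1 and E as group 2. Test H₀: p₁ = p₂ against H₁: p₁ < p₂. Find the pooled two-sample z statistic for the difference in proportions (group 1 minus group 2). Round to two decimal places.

p̂₁ = 121/621 ≈ 0.19485, p̂₂ = 408/2855 ≈ 0.14291.
Pooled p̂ = (121+408)/(621+2855) = 529/3476 = 0.15219.
SE = √(p̂(1−p̂)(1/n₁+1/n₂)) = √(0.15219·0.84781·0.00196057) = √(0.000252964) = 0.01590.
z = (0.19485 − 0.14291)/0.01590 = 0.05194/0.01590 = 3.27.

z = 3.27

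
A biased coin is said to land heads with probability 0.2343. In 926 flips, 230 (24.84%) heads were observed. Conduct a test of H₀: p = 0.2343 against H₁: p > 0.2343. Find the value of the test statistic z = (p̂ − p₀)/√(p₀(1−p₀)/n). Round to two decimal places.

z = 1.01

p̂ = 230/926 ≈ 0.2484.
Under H₀, SE = √(0.2343·0.7657/926) = √(0.00019374) = 0.0139.
z = (0.2484 − 0.2343)/0.0139 = 0.0141/0.0139 = 1.01.
p-value = P(Z > 1.012) ≈ 0.1559.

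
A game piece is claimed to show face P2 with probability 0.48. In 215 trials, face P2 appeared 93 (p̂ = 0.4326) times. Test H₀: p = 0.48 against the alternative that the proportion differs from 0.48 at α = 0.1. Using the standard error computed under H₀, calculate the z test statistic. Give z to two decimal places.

z = -1.39

p̂ = 93/215 = 0.4326.
Under H₀, SE = √(0.48·0.52/215) = √(0.00116093) = 0.0341.
z = (0.4326 − 0.48)/0.0341 = -0.0474/0.0341 = -1.39.
p-value = 2·P(Z > 1.392) ≈ 0.1638. With α = 0.1, fail to reject H₀.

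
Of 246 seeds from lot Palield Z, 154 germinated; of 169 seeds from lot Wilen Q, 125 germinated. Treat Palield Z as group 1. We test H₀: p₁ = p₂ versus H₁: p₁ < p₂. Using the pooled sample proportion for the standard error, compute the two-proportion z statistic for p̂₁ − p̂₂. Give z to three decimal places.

z = -2.423

p̂₁ = 154/246 ≈ 0.62602, p̂₂ = 125/169 ≈ 0.73964.
Pooled p̂ = (154+125)/(246+169) = 279/415 = 0.67229.
SE = √(0.220316 × 0.0099822) = 0.04690.
z = (0.62602 − 0.73964)/0.04690 = -0.11362/0.04690 = -2.423.
p-value = P(Z < -2.423) ≈ 0.0077.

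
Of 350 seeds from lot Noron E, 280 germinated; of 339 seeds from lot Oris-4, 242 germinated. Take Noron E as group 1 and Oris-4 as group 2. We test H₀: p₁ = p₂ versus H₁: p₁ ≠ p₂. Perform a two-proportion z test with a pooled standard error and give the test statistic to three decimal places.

p̂₁ = 280/350 ≈ 0.800000, p̂₂ = 242/339 ≈ 0.713864.
Pooled p̂ = (280+242)/(350+339) = 522/689 = 0.757620.
SE = √(0.183632 × 0.005807) = 0.032655.
z = (0.800000 − 0.713864)/0.032655 = 0.086136/0.032655 = 2.638.
Two-sided p-value ≈ 2·Φ(−2.638) = 0.0083.

z = 2.638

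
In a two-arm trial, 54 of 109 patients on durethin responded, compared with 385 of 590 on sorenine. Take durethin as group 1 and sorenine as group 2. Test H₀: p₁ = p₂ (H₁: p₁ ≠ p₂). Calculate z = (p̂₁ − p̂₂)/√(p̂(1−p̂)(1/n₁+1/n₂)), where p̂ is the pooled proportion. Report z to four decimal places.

p̂₁ = 54/109 ≈ 0.495413, p̂₂ = 385/590 ≈ 0.652542.
Pooled p̂ = (54+385)/(109+590) = 439/699 = 0.628040.
SE = √(0.233606 × 0.0108692) = 0.050390.
z = (0.495413 − 0.652542)/0.050390 = -0.157129/0.050390 = -3.1183.
Two-sided p-value ≈ 2·Φ(−3.118) = 0.0018.

z = -3.1183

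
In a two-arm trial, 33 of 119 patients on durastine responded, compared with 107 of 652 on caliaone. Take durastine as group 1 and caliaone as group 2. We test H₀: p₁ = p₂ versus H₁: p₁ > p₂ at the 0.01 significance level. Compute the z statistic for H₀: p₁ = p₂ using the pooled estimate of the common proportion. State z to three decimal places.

p̂₁ = 33/119 ≈ 0.27731, p̂₂ = 107/652 ≈ 0.16411.
Pooled p̂ = (33+107)/(119+652) = 140/771 = 0.18158.
SE = √(0.14861 × 0.0099371) = 0.03843.
z = (0.27731 − 0.16411)/0.03843 = 0.11320/0.03843 = 2.946.
p-value = P(Z > 2.946) ≈ 0.0016; since p < α = 0.01, reject H₀.

z = 2.946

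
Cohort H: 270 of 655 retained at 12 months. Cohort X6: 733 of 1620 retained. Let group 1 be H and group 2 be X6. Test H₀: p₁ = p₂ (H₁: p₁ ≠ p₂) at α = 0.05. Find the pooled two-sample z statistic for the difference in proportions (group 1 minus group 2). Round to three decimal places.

z = -1.751

p̂₁ = 270/655 = 0.41221, p̂₂ = 733/1620 = 0.45247.
Pooled p̂ = (270+733)/(655+1620) = 1003/2275 = 0.44088.
SE = √(0.246505 × 0.002144) = 0.02299.
z = (0.41221 − 0.45247)/0.02299 = -0.04026/0.02299 = -1.751.
Two-sided p-value ≈ 2·Φ(−1.751) = 0.0799; since p > α = 0.05, fail to reject H₀.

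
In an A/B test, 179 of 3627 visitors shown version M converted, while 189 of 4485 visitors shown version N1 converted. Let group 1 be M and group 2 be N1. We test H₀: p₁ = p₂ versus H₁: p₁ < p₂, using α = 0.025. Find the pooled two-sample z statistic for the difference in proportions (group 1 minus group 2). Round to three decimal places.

z = 1.552

p̂₁ = 179/3627 ≈ 0.049352, p̂₂ = 189/4485 ≈ 0.042140.
Pooled p̂ = (179+189)/(3627+4485) = 368/8112 = 0.045365.
SE = √(p̂(1−p̂)(1/n₁+1/n₂)) = √(0.045365·0.954635·0.000498675) = √(2.15961e-05) = 0.004647.
z = (0.049352 − 0.042140)/0.004647 = 0.007212/0.004647 = 1.552.
p-value = P(Z < 1.552) ≈ 0.9396; since p > α = 0.025, fail to reject H₀.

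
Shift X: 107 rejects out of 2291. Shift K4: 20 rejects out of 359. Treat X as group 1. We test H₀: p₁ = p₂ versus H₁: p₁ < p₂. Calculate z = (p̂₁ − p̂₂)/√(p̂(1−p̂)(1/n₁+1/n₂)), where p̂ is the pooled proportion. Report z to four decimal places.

z = -0.7428

p̂₁ = 107/2291 = 0.046704, p̂₂ = 20/359 = 0.055710.
Pooled p̂ = (107+20)/(2291+359) = 127/2650 = 0.047925.
SE = √(p̂(1−p̂)(1/n₁+1/n₂)) = √(0.047925·0.952075·0.00322201) = √(0.000147013) = 0.012125.
z = (0.046704 − 0.055710)/0.012125 = -0.009006/0.012125 = -0.7428.
p-value = P(Z < -0.743) ≈ 0.2288.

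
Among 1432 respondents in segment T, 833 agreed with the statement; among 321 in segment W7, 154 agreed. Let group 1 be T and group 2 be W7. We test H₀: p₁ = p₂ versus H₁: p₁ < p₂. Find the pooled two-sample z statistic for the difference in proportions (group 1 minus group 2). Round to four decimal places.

z = 3.3285

p̂₁ = 833/1432 ≈ 0.5817039, p̂₂ = 154/321 ≈ 0.4797508.
Pooled p̂ = (833+154)/(1432+321) = 987/1753 = 0.5630348.
SE = √(p̂(1−p̂)(1/n₁+1/n₂)) = √(0.5630348·0.4369652·0.00381359) = √(0.000938244) = 0.0306308.
z = (0.5817039 − 0.4797508)/0.0306308 = 0.1019531/0.0306308 = 3.3285.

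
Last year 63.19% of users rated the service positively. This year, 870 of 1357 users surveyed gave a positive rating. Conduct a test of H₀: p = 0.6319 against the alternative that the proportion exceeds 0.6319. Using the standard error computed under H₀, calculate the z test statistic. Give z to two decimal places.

p̂ = 870/1357 = 0.6411.
Under H₀, SE = √(0.6319·0.3681/1357) = √(0.000171409) = 0.0131.
z = (0.6411 − 0.6319)/0.0131 = 0.0092/0.0131 = 0.70.

z = 0.70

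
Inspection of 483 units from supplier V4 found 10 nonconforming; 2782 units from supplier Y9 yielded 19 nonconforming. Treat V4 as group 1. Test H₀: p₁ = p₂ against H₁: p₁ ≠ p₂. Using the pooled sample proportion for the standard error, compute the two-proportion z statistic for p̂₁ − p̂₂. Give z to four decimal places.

p̂₁ = 10/483 = 0.02070393, p̂₂ = 19/2782 = 0.00682962.
Pooled p̂ = (10+19)/(483+2782) = 29/3265 = 0.00888208.
SE = √(0.00880319 × 0.00242985) = 0.00462498.
z = (0.02070393 − 0.00682962)/0.00462498 = 0.01387431/0.00462498 = 2.9999.

z = 2.9999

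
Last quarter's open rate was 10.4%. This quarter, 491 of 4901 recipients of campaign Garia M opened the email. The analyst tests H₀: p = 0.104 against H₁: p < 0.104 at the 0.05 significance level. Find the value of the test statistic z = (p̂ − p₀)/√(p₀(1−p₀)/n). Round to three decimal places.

p̂ = 491/4901 = 0.100184.
SE = √(p₀(1−p₀)/n) = √(0.093184/4901) = 0.004360.
z = (0.100184 − 0.104)/0.004360 = -0.003816/0.004360 = -0.875.
p-value = P(Z < -0.875) ≈ 0.1907. With α = 0.05, fail to reject H₀.

z = -0.875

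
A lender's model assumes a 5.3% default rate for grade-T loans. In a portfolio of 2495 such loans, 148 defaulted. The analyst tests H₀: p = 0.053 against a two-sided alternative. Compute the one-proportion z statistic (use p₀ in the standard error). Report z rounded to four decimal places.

z = 1.4088

p̂ = 148/2495 = 0.0593186.
SE = √(p₀(1−p₀)/n) = √(0.050191/2495) = 0.0044852.
z = (0.0593186 − 0.053)/0.0044852 = 0.0063186/0.0044852 = 1.4088.
Two-sided p-value ≈ 2·Φ(−1.409) = 0.1589.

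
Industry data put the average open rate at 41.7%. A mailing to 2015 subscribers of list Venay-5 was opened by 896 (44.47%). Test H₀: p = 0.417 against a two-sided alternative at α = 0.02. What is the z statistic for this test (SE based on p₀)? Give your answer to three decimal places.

z = 2.519

p̂ = 896/2015 = 0.444665.
Under H₀, SE = √(0.417·0.583/2015) = √(0.000120651) = 0.010984.
z = (0.444665 − 0.417)/0.010984 = 0.027665/0.010984 = 2.519.
Two-sided p-value ≈ 2·Φ(−2.519) = 0.0118, so at α = 0.02 we reject H₀.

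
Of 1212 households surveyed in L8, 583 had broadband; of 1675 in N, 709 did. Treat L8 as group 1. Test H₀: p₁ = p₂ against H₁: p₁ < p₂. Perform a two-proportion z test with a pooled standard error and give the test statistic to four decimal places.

z = 3.0792

p̂₁ = 583/1212 = 0.481023, p̂₂ = 709/1675 = 0.423284.
Pooled p̂ = (583+709)/(1212+1675) = 1292/2887 = 0.447523.
SE = √(0.247246 × 0.0014221) = 0.018751.
z = (0.481023 − 0.423284)/0.018751 = 0.057739/0.018751 = 3.0792.
p-value = P(Z < 3.079) ≈ 0.9990.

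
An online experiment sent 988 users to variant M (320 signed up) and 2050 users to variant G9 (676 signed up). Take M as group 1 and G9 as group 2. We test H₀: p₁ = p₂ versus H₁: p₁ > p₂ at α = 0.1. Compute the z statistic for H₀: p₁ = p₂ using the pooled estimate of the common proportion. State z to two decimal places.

p̂₁ = 320/988 = 0.3239, p̂₂ = 676/2050 = 0.3298.
Pooled p̂ = (320+676)/(988+2050) = 996/3038 = 0.3278.
SE = √(0.220363 × 0.00149995) = 0.0182.
z = (0.3239 − 0.3298)/0.0182 = -0.0059/0.0182 = -0.32.
p-value = P(Z > -0.323) ≈ 0.6266, so at α = 0.1 we fail to reject H₀.

z = -0.32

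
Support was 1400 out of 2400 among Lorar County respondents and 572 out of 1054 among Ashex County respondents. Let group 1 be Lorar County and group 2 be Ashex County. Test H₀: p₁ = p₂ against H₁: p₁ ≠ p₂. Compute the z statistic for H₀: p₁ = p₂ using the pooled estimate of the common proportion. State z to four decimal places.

z = 2.2220

p̂₁ = 1400/2400 = 0.583333, p̂₂ = 572/1054 = 0.542694.
Pooled p̂ = (1400+572)/(2400+1054) = 1972/3454 = 0.570932.
SE = √(0.244969 × 0.00136543) = 0.018289.
z = (0.583333 − 0.542694)/0.018289 = 0.040639/0.018289 = 2.2220.
p-value = 2·P(Z > 2.222) ≈ 0.0263.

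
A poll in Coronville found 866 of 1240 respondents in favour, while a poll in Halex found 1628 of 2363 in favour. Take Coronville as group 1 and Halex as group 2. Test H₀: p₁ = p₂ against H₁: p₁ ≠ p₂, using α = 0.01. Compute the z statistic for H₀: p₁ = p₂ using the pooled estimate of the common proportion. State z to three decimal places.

z = 0.583

p̂₁ = 866/1240 = 0.69839, p̂₂ = 1628/2363 = 0.68895.
Pooled p̂ = (866+1628)/(1240+2363) = 2494/3603 = 0.69220.
SE = √(0.213059 × 0.00122964) = 0.01619.
z = (0.69839 − 0.68895)/0.01619 = 0.00944/0.01619 = 0.583.
p-value = 2·P(Z > 0.583) ≈ 0.5601; since p > α = 0.01, fail to reject H₀.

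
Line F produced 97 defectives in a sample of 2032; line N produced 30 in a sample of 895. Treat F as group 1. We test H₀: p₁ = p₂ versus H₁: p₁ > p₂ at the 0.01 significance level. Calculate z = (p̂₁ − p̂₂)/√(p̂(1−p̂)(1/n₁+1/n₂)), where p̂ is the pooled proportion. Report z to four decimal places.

z = 1.7394

p̂₁ = 97/2032 = 0.047736, p̂₂ = 30/895 = 0.033520.
Pooled p̂ = (97+30)/(2032+895) = 127/2927 = 0.043389.
SE = √(0.0415065 × 0.00160944) = 0.008173.
z = (0.047736 − 0.033520)/0.008173 = 0.014216/0.008173 = 1.7394.
p-value = P(Z > 1.739) ≈ 0.0410, so at α = 0.01 we fail to reject H₀.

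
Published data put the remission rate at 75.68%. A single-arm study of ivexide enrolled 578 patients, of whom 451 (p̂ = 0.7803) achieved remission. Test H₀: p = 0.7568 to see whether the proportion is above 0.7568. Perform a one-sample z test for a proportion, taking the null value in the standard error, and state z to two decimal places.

z = 1.32

p̂ = 451/578 = 0.7803.
Standard error under H₀: √(0.7568×0.2432/578) = 0.0178.
z = (0.7803 − 0.7568)/0.0178 = 0.0235/0.0178 = 1.32.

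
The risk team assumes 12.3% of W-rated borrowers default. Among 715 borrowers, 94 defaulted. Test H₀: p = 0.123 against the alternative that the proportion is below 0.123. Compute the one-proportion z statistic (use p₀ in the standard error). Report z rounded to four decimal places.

z = 0.6895

p̂ = 94/715 ≈ 0.131469.
Under H₀, SE = √(0.123·0.877/715) = √(0.000150869) = 0.012283.
z = (0.131469 − 0.123)/0.012283 = 0.008469/0.012283 = 0.6895.
p-value = P(Z < 0.689) ≈ 0.7547.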